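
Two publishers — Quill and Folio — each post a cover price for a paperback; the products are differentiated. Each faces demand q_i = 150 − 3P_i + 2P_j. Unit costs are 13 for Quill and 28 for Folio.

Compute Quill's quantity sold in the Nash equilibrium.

111.1875

Quill's profit: π = (P_{Quill} − 13)(150 − 3P_{Quill} + 2P_{Folio}).
∂π/∂P_{Quill} = 189 − 6P_{Quill} + 2P_{Folio} = 0 ⇒ P_{Quill} = 31.5 + (1/3)P_{Folio}.
Similarly P_{Folio} = 39 + (1/3)P_{Quill}.
Plugging P_{Folio} into Quill's best response: P_{Quill} = 31.5 + (1/3)(39 + (1/3)P_{Quill}) ⇒ (8/9)P_{Quill} = 44.5, so P_{Quill} = 50.0625.
Then P_{Folio} = 39 + (1/3)·50.0625 = 55.6875.
q_{Quill} = 150 − 3·50.0625 + 2·55.6875 = 111.1875.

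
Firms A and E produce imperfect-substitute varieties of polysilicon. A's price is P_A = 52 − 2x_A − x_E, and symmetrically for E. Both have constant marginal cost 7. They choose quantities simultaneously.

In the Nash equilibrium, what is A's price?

Firm A's profit: π = x_A(52 − 2x_A − x_E) − 7x_A.
∂π/∂x_A = 45 − 4x_A − x_E = 0 ⇒ x_A = 11.25 − 0.25x_E.
By symmetry x_E = x_A; substituting into the reaction function, 1.25x_A = 11.25 and x_A = 9.
P_A = 52 − 2·9 − 9 = 25.

25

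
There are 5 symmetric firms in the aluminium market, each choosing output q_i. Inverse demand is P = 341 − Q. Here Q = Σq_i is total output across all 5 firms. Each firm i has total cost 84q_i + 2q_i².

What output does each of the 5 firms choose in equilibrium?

A representative firm's profit is π_i = q_i(341 − Q) − 84q_i − 2q_i², with Q = q_i + Σ_{j≠i} q_j.
First-order condition: 257 − 6q_i − Σ_{j≠i} q_j = 0.
In a symmetric equilibrium every firm chooses the same q, so Σ_{j≠i} q_j = 4q. The condition becomes 257 − 10q = 0, giving q = 257/10 = 25.7.

25.7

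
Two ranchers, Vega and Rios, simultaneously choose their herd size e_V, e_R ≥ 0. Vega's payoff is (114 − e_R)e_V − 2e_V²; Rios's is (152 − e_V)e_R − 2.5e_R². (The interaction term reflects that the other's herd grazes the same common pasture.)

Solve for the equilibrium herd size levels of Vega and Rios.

22, 26

Expanding Vega's payoff: 114e_V − e_Re_V − 2e_V².
∂π/∂e_V = 114 − e_R − 4e_V = 0, so e_V = 28.5 − 0.25e_R.
Likewise for Rios: e_R = 30.4 − 0.2e_V.
Substituting the second reaction function into the first: e_V = 28.5 − 0.25(30.4 − 0.2e_V), which gives 0.95e_V = 20.9 ⇒ e_V = 22.
Then e_R = 30.4 − 0.2·22 = 26.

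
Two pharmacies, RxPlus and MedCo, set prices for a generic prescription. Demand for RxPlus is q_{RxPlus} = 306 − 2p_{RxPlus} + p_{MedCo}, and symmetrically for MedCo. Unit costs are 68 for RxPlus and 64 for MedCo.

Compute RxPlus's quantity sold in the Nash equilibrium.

157.6

RxPlus's profit: π = (p_{RxPlus} − 68)(306 − 2p_{RxPlus} + p_{MedCo}).
∂π/∂p_{RxPlus} = 442 − 4p_{RxPlus} + p_{MedCo} = 0 ⇒ p_{RxPlus} = 110.5 + 0.25p_{MedCo}.
Similarly p_{MedCo} = 108.5 + 0.25p_{RxPlus}.
Solving the two reaction functions simultaneously: (1 − (0.25)(0.25))p_{RxPlus} = 110.5 + 0.25·108.5, so 0.9375p_{RxPlus} = 137.625 and p_{RxPlus} = 146.8.
Then p_{MedCo} = 108.5 + 0.25·146.8 = 145.2.
q_{RxPlus} = 306 − 2·146.8 + 145.2 = 157.6.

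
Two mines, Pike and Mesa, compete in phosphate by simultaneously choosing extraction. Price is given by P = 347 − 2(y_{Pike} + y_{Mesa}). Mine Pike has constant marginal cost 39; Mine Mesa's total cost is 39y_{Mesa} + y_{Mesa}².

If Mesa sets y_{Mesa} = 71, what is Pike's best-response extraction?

Mine Pike's profit: π = y_{Pike}(347 − 2(y_{Pike} + y_{Mesa})) − 39y_{Pike}.
∂π/∂y_{Pike} = 308 − 4y_{Pike} − 2y_{Mesa} = 0, so y_{Pike} = 77 − 0.5y_{Mesa}.
At y_{Mesa} = 71: y_{Pike} = 77 − 0.5·71 = 41.5.

41.5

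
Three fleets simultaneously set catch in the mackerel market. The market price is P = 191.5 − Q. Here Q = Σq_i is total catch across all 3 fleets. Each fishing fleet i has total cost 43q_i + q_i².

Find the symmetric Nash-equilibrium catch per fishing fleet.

A representative fishing fleet's profit is π_i = q_i(191.5 − Q) − 43q_i − q_i², with Q = q_i + Σ_{j≠i} q_j.
First-order condition: 148.5 − 4q_i − Σ_{j≠i} q_j = 0.
Imposing symmetry (q_j = q for all j) turns Σ_{j≠i} q_j into 2q, so 148.5 = 6q and q = 24.75.

24.75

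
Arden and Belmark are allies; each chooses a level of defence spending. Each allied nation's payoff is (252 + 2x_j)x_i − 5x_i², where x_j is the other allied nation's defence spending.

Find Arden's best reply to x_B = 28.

Arden's payoff is (252 + 2x_B)x_A − 5x_A².
∂π/∂x_A = 252 + 2x_B − 10x_A = 0, so x_A = 25.2 + 0.2x_B.
At x_B = 28: x_A = 25.2 + 0.2·28 = 30.8.

30.8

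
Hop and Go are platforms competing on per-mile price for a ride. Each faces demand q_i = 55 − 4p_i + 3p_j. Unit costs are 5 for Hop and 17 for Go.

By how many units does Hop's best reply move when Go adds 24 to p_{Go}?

9

Hop's profit: π = (p_{Hop} − 5)(55 − 4p_{Hop} + 3p_{Go}).
∂π/∂p_{Hop} = 75 − 8p_{Hop} + 3p_{Go} = 0 ⇒ p_{Hop} = 9.375 + 0.375p_{Go}.
The reaction-function slope is 0.375, so a 24-unit rise in p_{Go} moves p_{Hop} by 0.375 × 24 = 9. Hop's best response rises — the actions are strategic complements.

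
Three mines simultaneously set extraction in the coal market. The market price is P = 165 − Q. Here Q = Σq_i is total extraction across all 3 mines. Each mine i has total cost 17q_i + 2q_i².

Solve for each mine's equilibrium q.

A representative mine's profit is π_i = q_i(165 − Q) − 17q_i − 2q_i², with Q = q_i + Σ_{j≠i} q_j.
First-order condition: 148 − 6q_i − Σ_{j≠i} q_j = 0.
With identical mines, set every q_j = q: then 148 − 6q − 2q = 0, i.e. q = 148/8 = 18.5.

18.5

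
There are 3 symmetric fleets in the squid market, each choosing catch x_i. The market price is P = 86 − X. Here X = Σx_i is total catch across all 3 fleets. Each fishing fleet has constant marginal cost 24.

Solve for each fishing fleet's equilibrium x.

A representative fishing fleet's profit is π_i = x_i(86 − X) − 24x_i, with X = x_i + Σ_{j≠i} x_j.
First-order condition: 62 − 2x_i − Σ_{j≠i} x_j = 0.
With identical fishing fleets, set every x_j = x: then 62 − 2x − 2x = 0, i.e. x = 62/4 = 15.5.

15.5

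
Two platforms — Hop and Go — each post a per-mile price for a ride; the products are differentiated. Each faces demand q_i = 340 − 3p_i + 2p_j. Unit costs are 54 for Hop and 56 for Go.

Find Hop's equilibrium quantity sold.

215.625

Hop's profit: π = (p_{Hop} − 54)(340 − 3p_{Hop} + 2p_{Go}).
∂π/∂p_{Hop} = 502 − 6p_{Hop} + 2p_{Go} = 0 ⇒ p_{Hop} = 251/3 + (1/3)p_{Go}.
Similarly p_{Go} = 254/3 + (1/3)p_{Hop}.
Solving the two reaction functions simultaneously: (1 − (1/3)(1/3))p_{Hop} = 251/3 + (1/3)·(254/3), so (8/9)p_{Hop} = 1007/9 and p_{Hop} = 125.875.
Then p_{Go} = 254/3 + (1/3)·125.875 = 126.625.
q_{Hop} = 340 − 3·125.875 + 2·126.625 = 215.625.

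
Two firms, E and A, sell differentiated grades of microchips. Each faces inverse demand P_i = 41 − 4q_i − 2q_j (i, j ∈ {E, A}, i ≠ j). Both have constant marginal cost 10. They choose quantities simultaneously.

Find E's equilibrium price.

Firm E's profit: π = q_E(41 − 4q_E − 2q_A) − 10q_E.
∂π/∂q_E = 31 − 8q_E − 2q_A = 0 ⇒ q_E = 3.875 − 0.25q_A.
The game is symmetric, so in equilibrium q_A = q_E: the reaction function gives 1.25q_E = 3.875, hence q_E = 3.1.
P_E = 41 − 4·3.1 − 2·3.1 = 22.4.

22.4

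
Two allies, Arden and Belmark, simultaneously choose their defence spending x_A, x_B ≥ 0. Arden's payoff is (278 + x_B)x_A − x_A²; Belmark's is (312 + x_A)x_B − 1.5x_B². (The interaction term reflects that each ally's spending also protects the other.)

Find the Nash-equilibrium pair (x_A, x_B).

Expanding Arden's payoff: 278x_A + x_Bx_A − x_A².
∂π/∂x_A = 278 + x_B − 2x_A = 0, so x_A = 139 + 0.5x_B.
Likewise for Belmark: x_B = 104 + (1/3)x_A.
Plugging x_B into Arden's best response: x_A = 139 + 0.5(104 + (1/3)x_A) ⇒ (5/6)x_A = 191, so x_A = 229.2.
Then x_B = 104 + (1/3)·229.2 = 180.4.

229.2, 180.4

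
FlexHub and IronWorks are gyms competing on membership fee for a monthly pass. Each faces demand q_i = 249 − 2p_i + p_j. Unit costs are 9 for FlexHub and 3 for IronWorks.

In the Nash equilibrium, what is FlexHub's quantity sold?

FlexHub's profit: π = (p_{FlexHub} − 9)(249 − 2p_{FlexHub} + p_{IronWorks}).
∂π/∂p_{FlexHub} = 267 − 4p_{FlexHub} + p_{IronWorks} = 0 ⇒ p_{FlexHub} = 66.75 + 0.25p_{IronWorks}.
Similarly p_{IronWorks} = 63.75 + 0.25p_{FlexHub}.
Solving the two reaction functions simultaneously: (1 − (0.25)(0.25))p_{FlexHub} = 66.75 + 0.25·63.75, so 0.9375p_{FlexHub} = 82.6875 and p_{FlexHub} = 88.2.
Then p_{IronWorks} = 63.75 + 0.25·88.2 = 85.8.
q_{FlexHub} = 249 − 2·88.2 + 85.8 = 158.4.

158.4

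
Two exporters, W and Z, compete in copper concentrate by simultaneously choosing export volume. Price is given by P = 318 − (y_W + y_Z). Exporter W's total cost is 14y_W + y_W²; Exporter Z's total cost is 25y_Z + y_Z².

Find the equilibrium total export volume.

Exporter W's profit: π = y_W(318 − (y_W + y_Z)) − 14y_W − y_W².
∂π/∂y_W = 304 − 4y_W − y_Z = 0, so y_W = 76 − 0.25y_Z.
By the same steps for Z: y_Z = 73.25 − 0.25y_W.
Plugging y_Z into W's best response: y_W = 76 − 0.25(73.25 − 0.25y_W) ⇒ 0.9375y_W = 57.6875, so y_W = 923/15.
Then y_Z = 73.25 − 0.25·(923/15) = 868/15.
Total export volume: 923/15 + 868/15 = 119.4.

119.4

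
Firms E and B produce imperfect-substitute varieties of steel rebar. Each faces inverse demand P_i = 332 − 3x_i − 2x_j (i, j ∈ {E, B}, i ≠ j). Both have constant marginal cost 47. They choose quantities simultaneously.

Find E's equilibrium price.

153.875

Firm E's profit: π = x_E(332 − 3x_E − 2x_B) − 47x_E.
∂π/∂x_E = 285 − 6x_E − 2x_B = 0 ⇒ x_E = 47.5 − (1/3)x_B.
Setting x_E = x_B in the reaction function: x_E = 47.5 − (1/3)x_E, so x_E = 47.5 / (4/3) = 35.625.
P_E = 332 − 3·35.625 − 2·35.625 = 153.875.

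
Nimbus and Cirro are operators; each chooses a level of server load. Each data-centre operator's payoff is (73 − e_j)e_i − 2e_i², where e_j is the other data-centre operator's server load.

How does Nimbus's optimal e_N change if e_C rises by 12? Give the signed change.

Nimbus's payoff is (73 − e_C)e_N − 2e_N².
∂π/∂e_N = 73 − e_C − 4e_N = 0, so e_N = 18.25 − 0.25e_C.
The reaction-function slope is −0.25, so a 12-unit rise in e_C moves e_N by −0.25 × 12 = −3. Nimbus's best response falls — the actions are strategic substitutes.

-3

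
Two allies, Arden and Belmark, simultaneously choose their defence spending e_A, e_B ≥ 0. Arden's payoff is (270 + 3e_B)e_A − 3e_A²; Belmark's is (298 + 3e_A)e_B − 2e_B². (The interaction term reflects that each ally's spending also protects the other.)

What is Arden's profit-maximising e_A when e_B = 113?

Expanding Arden's payoff: 270e_A + 3e_Be_A − 3e_A².
∂π/∂e_A = 270 + 3e_B − 6e_A = 0, so e_A = 45 + 0.5e_B.
At e_B = 113: e_A = 45 + 0.5·113 = 101.5.

101.5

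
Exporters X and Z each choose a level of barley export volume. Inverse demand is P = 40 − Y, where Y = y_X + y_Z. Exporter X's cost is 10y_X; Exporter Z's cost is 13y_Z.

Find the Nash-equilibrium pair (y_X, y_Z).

11, 8

Exporter X's profit: π = y_X(40 − (y_X + y_Z)) − 10y_X.
∂π/∂y_X = 30 − 2y_X − y_Z = 0, so y_X = 15 − 0.5y_Z.
By the same steps for Z: y_Z = 13.5 − 0.5y_X.
Solving the two reaction functions simultaneously: (1 − (−0.5)(−0.5))y_X = 15 − 0.5·13.5, so 0.75y_X = 8.25 and y_X = 11.
Then y_Z = 13.5 − 0.5·11 = 8.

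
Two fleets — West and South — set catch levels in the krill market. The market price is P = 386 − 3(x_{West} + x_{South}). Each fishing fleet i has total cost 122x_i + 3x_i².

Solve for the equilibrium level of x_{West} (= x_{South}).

17.6

Fishing fleet West's profit: π = x_{West}(386 − 3(x_{West} + x_{South})) − 122x_{West} − 3x_{West}².
∂π/∂x_{West} = 264 − 12x_{West} − 3x_{South} = 0, so x_{West} = 22 − 0.25x_{South}.
By symmetry x_{South} = x_{West}; substituting into the reaction function, 1.25x_{West} = 22 and x_{West} = 17.6.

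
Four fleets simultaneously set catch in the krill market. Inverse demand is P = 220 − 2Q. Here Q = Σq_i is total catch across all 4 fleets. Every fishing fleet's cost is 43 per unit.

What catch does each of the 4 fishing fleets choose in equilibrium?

17.7

A representative fishing fleet's profit is π_i = q_i(220 − 2Q) − 43q_i, with Q = q_i + Σ_{j≠i} q_j.
First-order condition: 177 − 4q_i − 2Σ_{j≠i} q_j = 0.
Imposing symmetry (q_j = q for all j) turns Σ_{j≠i} q_j into 3q, so 177 = 10q and q = 17.7.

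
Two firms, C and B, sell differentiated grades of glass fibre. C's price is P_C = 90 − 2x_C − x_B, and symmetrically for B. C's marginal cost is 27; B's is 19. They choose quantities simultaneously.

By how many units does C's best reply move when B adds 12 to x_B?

Firm C's profit: π = x_C(90 − 2x_C − x_B) − 27x_C.
∂π/∂x_C = 63 − 4x_C − x_B = 0 ⇒ x_C = 15.75 − 0.25x_B.
The reaction-function slope is −0.25, so a 12-unit rise in x_B moves x_C by −0.25 × 12 = −3. C's best response falls — the actions are strategic substitutes.

-3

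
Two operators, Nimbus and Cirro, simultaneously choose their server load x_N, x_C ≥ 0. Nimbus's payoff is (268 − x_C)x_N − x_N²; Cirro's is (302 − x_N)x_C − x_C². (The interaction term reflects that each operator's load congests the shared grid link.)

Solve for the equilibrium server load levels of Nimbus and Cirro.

Expanding Nimbus's payoff: 268x_N − x_Cx_N − x_N².
∂π/∂x_N = 268 − x_C − 2x_N = 0, so x_N = 134 − 0.5x_C.
Likewise for Cirro: x_C = 151 − 0.5x_N.
Solving the two reaction functions simultaneously: (1 − (−0.5)(−0.5))x_N = 134 − 0.5·151, so 0.75x_N = 58.5 and x_N = 78.
Then x_C = 151 − 0.5·78 = 112.

78, 112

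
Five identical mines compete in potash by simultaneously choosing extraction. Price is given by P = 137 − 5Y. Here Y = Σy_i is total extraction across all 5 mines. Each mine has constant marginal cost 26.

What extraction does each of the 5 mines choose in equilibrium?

A representative mine's profit is π_i = y_i(137 − 5Y) − 26y_i, with Y = y_i + Σ_{j≠i} y_j.
First-order condition: 111 − 10y_i − 5Σ_{j≠i} y_j = 0.
Imposing symmetry (y_j = y for all j) turns Σ_{j≠i} y_j into 4y, so 111 = 30y and y = 3.7.

3.7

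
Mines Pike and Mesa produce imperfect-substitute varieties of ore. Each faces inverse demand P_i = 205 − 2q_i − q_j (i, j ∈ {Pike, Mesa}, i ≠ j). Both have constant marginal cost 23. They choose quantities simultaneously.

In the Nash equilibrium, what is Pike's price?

Mine Pike's profit: π = q_{Pike}(205 − 2q_{Pike} − q_{Mesa}) − 23q_{Pike}.
∂π/∂q_{Pike} = 182 − 4q_{Pike} − q_{Mesa} = 0 ⇒ q_{Pike} = 45.5 − 0.25q_{Mesa}.
By symmetry q_{Mesa} = q_{Pike}; substituting into the reaction function, 1.25q_{Pike} = 45.5 and q_{Pike} = 36.4.
P_{Pike} = 205 − 2·36.4 − 36.4 = 95.8.

95.8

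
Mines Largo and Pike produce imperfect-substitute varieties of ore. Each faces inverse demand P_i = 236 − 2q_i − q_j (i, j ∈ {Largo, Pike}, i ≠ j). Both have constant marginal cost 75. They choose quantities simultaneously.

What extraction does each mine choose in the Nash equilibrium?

Mine Largo's profit: π = q_{Largo}(236 − 2q_{Largo} − q_{Pike}) − 75q_{Largo}.
∂π/∂q_{Largo} = 161 − 4q_{Largo} − q_{Pike} = 0 ⇒ q_{Largo} = 40.25 − 0.25q_{Pike}.
By symmetry q_{Pike} = q_{Largo}; substituting into the reaction function, 1.25q_{Largo} = 40.25 and q_{Largo} = 32.2.

32.2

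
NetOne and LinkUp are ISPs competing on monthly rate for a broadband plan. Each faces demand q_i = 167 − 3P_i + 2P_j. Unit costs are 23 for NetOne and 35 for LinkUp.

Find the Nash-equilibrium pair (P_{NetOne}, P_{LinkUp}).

NetOne's profit: π = (P_{NetOne} − 23)(167 − 3P_{NetOne} + 2P_{LinkUp}).
∂π/∂P_{NetOne} = 236 − 6P_{NetOne} + 2P_{LinkUp} = 0 ⇒ P_{NetOne} = 118/3 + (1/3)P_{LinkUp}.
Similarly P_{LinkUp} = 136/3 + (1/3)P_{NetOne}.
Solving the two reaction functions simultaneously: (1 − (1/3)(1/3))P_{NetOne} = 118/3 + (1/3)·(136/3), so (8/9)P_{NetOne} = 490/9 and P_{NetOne} = 61.25.
Then P_{LinkUp} = 136/3 + (1/3)·61.25 = 65.75.

61.25, 65.75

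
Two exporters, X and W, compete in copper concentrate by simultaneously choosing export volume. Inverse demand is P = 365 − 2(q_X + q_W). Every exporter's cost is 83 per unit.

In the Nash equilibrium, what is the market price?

177

Exporter X's profit: π = q_X(365 − 2(q_X + q_W)) − 83q_X.
∂π/∂q_X = 282 − 4q_X − 2q_W = 0, so q_X = 70.5 − 0.5q_W.
The game is symmetric, so in equilibrium q_W = q_X: the reaction function gives 1.5q_X = 70.5, hence q_X = 47.
Equilibrium price: P = 365 − 2·94 = 177.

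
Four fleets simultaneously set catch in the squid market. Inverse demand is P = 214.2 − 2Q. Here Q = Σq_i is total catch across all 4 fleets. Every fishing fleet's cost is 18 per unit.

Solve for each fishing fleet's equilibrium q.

A representative fishing fleet's profit is π_i = q_i(214.2 − 2Q) − 18q_i, with Q = q_i + Σ_{j≠i} q_j.
First-order condition: 196.2 − 4q_i − 2Σ_{j≠i} q_j = 0.
In a symmetric equilibrium every fishing fleet chooses the same q, so Σ_{j≠i} q_j = 3q. The condition becomes 196.2 − 10q = 0, giving q = 196.2/10 = 19.62.

19.62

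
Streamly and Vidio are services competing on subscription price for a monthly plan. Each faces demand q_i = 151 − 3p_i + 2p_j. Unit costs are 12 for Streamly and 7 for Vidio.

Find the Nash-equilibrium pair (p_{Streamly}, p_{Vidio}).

45.8125, 43.9375

Streamly's profit: π = (p_{Streamly} − 12)(151 − 3p_{Streamly} + 2p_{Vidio}).
∂π/∂p_{Streamly} = 187 − 6p_{Streamly} + 2p_{Vidio} = 0 ⇒ p_{Streamly} = 187/6 + (1/3)p_{Vidio}.
Similarly p_{Vidio} = 86/3 + (1/3)p_{Streamly}.
Plugging p_{Vidio} into Streamly's best response: p_{Streamly} = 187/6 + (1/3)(86/3 + (1/3)p_{Streamly}) ⇒ (8/9)p_{Streamly} = 733/18, so p_{Streamly} = 45.8125.
Then p_{Vidio} = 86/3 + (1/3)·45.8125 = 43.9375.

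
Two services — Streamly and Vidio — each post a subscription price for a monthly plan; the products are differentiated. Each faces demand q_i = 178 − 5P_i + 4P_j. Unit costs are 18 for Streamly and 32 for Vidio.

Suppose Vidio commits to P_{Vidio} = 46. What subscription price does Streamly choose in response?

45.2

Streamly's profit: π = (P_{Streamly} − 18)(178 − 5P_{Streamly} + 4P_{Vidio}).
∂π/∂P_{Streamly} = 268 − 10P_{Streamly} + 4P_{Vidio} = 0 ⇒ P_{Streamly} = 26.8 + 0.4P_{Vidio}.
At P_{Vidio} = 46: P_{Streamly} = 26.8 + 0.4·46 = 45.2.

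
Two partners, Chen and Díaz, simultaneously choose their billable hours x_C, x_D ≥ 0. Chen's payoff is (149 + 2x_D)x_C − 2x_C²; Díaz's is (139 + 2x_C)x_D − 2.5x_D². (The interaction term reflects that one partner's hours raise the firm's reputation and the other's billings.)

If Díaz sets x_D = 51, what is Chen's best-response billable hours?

Expanding Chen's payoff: 149x_C + 2x_Dx_C − 2x_C².
∂π/∂x_C = 149 + 2x_D − 4x_C = 0, so x_C = 37.25 + 0.5x_D.
At x_D = 51: x_C = 37.25 + 0.5·51 = 62.75.

62.75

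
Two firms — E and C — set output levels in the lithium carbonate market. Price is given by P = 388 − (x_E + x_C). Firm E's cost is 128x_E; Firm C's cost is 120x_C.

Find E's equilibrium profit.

7056

Firm E's profit: π = x_E(388 − (x_E + x_C)) − 128x_E.
∂π/∂x_E = 260 − 2x_E − x_C = 0, so x_E = 130 − 0.5x_C.
By the same steps for C: x_C = 134 − 0.5x_E.
Solving the two reaction functions simultaneously: (1 − (−0.5)(−0.5))x_E = 130 − 0.5·134, so 0.75x_E = 63 and x_E = 84.
Then x_C = 134 − 0.5·84 = 92.
Price P = 388 − 176 = 212.
E's profit: (212 − 128)·84 = 7056.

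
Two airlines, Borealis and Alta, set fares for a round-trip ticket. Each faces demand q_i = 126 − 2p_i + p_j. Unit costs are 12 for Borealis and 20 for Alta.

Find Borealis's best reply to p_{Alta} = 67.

Borealis's profit: π = (p_{Borealis} − 12)(126 − 2p_{Borealis} + p_{Alta}).
∂π/∂p_{Borealis} = 150 − 4p_{Borealis} + p_{Alta} = 0 ⇒ p_{Borealis} = 37.5 + 0.25p_{Alta}.
At p_{Alta} = 67: p_{Borealis} = 37.5 + 0.25·67 = 54.25.

54.25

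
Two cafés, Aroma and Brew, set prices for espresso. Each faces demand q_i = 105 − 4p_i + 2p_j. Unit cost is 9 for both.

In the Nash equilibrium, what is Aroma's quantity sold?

58

Aroma's profit: π = (p_{Aroma} − 9)(105 − 4p_{Aroma} + 2p_{Brew}).
∂π/∂p_{Aroma} = 141 − 8p_{Aroma} + 2p_{Brew} = 0 ⇒ p_{Aroma} = 17.625 + 0.25p_{Brew}.
The game is symmetric, so in equilibrium p_{Brew} = p_{Aroma}: the reaction function gives 0.75p_{Aroma} = 17.625, hence p_{Aroma} = 23.5.
q_{Aroma} = 105 − 4·23.5 + 2·23.5 = 58.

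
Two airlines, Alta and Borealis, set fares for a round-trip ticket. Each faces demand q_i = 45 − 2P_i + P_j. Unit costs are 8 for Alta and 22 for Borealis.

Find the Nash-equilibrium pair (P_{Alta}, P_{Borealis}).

Alta's profit: π = (P_{Alta} − 8)(45 − 2P_{Alta} + P_{Borealis}).
∂π/∂P_{Alta} = 61 − 4P_{Alta} + P_{Borealis} = 0 ⇒ P_{Alta} = 15.25 + 0.25P_{Borealis}.
Similarly P_{Borealis} = 22.25 + 0.25P_{Alta}.
Plugging P_{Borealis} into Alta's best response: P_{Alta} = 15.25 + 0.25(22.25 + 0.25P_{Alta}) ⇒ 0.9375P_{Alta} = 20.8125, so P_{Alta} = 22.2.
Then P_{Borealis} = 22.25 + 0.25·22.2 = 27.8.

22.2, 27.8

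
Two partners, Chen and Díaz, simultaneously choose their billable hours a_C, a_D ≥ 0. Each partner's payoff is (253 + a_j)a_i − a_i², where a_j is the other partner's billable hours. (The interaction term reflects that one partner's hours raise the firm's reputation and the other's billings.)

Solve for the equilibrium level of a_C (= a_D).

253

Chen's payoff is (253 + a_D)a_C − a_C².
∂π/∂a_C = 253 + a_D − 2a_C = 0, so a_C = 126.5 + 0.5a_D.
The game is symmetric, so in equilibrium a_D = a_C: the reaction function gives 0.5a_C = 126.5, hence a_C = 253.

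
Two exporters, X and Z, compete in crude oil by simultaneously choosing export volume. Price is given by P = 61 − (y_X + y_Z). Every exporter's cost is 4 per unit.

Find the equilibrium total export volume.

Exporter X's profit: π = y_X(61 − (y_X + y_Z)) − 4y_X.
∂π/∂y_X = 57 − 2y_X − y_Z = 0, so y_X = 28.5 − 0.5y_Z.
By symmetry y_Z = y_X; substituting into the reaction function, 1.5y_X = 28.5 and y_X = 19.
Total export volume: 19 + 19 = 38.

38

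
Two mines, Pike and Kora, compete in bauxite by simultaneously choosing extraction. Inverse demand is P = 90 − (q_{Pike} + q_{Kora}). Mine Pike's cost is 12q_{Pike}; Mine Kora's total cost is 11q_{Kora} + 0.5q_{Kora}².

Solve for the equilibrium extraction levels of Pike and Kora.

Mine Pike's profit: π = q_{Pike}(90 − (q_{Pike} + q_{Kora})) − 12q_{Pike}.
∂π/∂q_{Pike} = 78 − 2q_{Pike} − q_{Kora} = 0, so q_{Pike} = 39 − 0.5q_{Kora}.
For Kora: ∂π/∂q_{Kora} = 79 − 3q_{Kora} − q_{Pike} = 0 ⇒ q_{Kora} = 79/3 − (1/3)q_{Pike}.
Substituting the second reaction function into the first: q_{Pike} = 39 − 0.5(79/3 − (1/3)q_{Pike}), which gives (5/6)q_{Pike} = 155/6 ⇒ q_{Pike} = 31.
Then q_{Kora} = 79/3 − (1/3)·31 = 16.

31, 16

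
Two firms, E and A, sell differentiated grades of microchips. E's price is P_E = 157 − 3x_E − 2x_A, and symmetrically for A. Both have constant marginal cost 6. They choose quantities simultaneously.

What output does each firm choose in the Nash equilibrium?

Firm E's profit: π = x_E(157 − 3x_E − 2x_A) − 6x_E.
∂π/∂x_E = 151 − 6x_E − 2x_A = 0 ⇒ x_E = 151/6 − (1/3)x_A.
Setting x_E = x_A in the reaction function: x_E = 151/6 − (1/3)x_E, so x_E = (151/6) / (4/3) = 18.875.

18.875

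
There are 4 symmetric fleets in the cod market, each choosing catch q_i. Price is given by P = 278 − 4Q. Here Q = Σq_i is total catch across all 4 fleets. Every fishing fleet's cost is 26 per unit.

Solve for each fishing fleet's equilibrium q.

A representative fishing fleet's profit is π_i = q_i(278 − 4Q) − 26q_i, with Q = q_i + Σ_{j≠i} q_j.
First-order condition: 252 − 8q_i − 4Σ_{j≠i} q_j = 0.
Imposing symmetry (q_j = q for all j) turns Σ_{j≠i} q_j into 3q, so 252 = 20q and q = 12.6.

12.6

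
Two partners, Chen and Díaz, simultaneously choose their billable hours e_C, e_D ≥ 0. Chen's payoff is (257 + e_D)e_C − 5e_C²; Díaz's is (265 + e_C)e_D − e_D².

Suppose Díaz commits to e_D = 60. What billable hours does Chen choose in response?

Expanding Chen's payoff: 257e_C + e_De_C − 5e_C².
∂π/∂e_C = 257 + e_D − 10e_C = 0, so e_C = 25.7 + 0.1e_D.
At e_D = 60: e_C = 25.7 + 0.1·60 = 31.7.

31.7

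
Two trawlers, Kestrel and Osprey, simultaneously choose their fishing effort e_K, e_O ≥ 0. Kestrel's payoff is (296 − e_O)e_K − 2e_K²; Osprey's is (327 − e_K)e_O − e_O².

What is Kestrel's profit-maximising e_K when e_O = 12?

Expanding Kestrel's payoff: 296e_K − e_Oe_K − 2e_K².
∂π/∂e_K = 296 − e_O − 4e_K = 0, so e_K = 74 − 0.25e_O.
At e_O = 12: e_K = 74 − 0.25·12 = 71.

71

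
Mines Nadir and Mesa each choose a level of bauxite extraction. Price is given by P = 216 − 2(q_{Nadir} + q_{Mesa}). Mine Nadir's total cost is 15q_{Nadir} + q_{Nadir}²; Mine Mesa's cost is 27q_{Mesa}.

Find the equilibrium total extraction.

57.9

Mine Nadir's profit: π = q_{Nadir}(216 − 2(q_{Nadir} + q_{Mesa})) − 15q_{Nadir} − q_{Nadir}².
∂π/∂q_{Nadir} = 201 − 6q_{Nadir} − 2q_{Mesa} = 0, so q_{Nadir} = 33.5 − (1/3)q_{Mesa}.
For Mesa: ∂π/∂q_{Mesa} = 189 − 4q_{Mesa} − 2q_{Nadir} = 0 ⇒ q_{Mesa} = 47.25 − 0.5q_{Nadir}.
Substituting the second reaction function into the first: q_{Nadir} = 33.5 − (1/3)(47.25 − 0.5q_{Nadir}), which gives (5/6)q_{Nadir} = 17.75 ⇒ q_{Nadir} = 21.3.
Then q_{Mesa} = 47.25 − 0.5·21.3 = 36.6.
Total extraction: 21.3 + 36.6 = 57.9.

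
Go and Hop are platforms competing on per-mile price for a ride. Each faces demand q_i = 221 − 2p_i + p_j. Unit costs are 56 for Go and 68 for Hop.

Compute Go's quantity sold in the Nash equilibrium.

Go's profit: π = (p_{Go} − 56)(221 − 2p_{Go} + p_{Hop}).
∂π/∂p_{Go} = 333 − 4p_{Go} + p_{Hop} = 0 ⇒ p_{Go} = 83.25 + 0.25p_{Hop}.
Similarly p_{Hop} = 89.25 + 0.25p_{Go}.
Substituting the second reaction function into the first: p_{Go} = 83.25 + 0.25(89.25 + 0.25p_{Go}), which gives 0.9375p_{Go} = 105.5625 ⇒ p_{Go} = 112.6.
Then p_{Hop} = 89.25 + 0.25·112.6 = 117.4.
q_{Go} = 221 − 2·112.6 + 117.4 = 113.2.

113.2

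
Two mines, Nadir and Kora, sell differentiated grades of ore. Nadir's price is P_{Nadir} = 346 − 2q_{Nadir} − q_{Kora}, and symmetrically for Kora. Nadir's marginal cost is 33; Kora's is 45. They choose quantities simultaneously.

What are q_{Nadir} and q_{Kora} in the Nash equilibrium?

Mine Nadir's profit: π = q_{Nadir}(346 − 2q_{Nadir} − q_{Kora}) − 33q_{Nadir}.
∂π/∂q_{Nadir} = 313 − 4q_{Nadir} − q_{Kora} = 0 ⇒ q_{Nadir} = 78.25 − 0.25q_{Kora}.
Similarly q_{Kora} = 75.25 − 0.25q_{Nadir}.
Plugging q_{Kora} into Nadir's best response: q_{Nadir} = 78.25 − 0.25(75.25 − 0.25q_{Nadir}) ⇒ 0.9375q_{Nadir} = 59.4375, so q_{Nadir} = 63.4.
Then q_{Kora} = 75.25 − 0.25·63.4 = 59.4.

63.4, 59.4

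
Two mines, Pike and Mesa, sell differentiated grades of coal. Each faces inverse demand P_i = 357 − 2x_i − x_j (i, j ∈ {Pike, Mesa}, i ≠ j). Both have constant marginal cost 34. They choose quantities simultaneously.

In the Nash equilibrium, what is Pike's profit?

Mine Pike's profit: π = x_{Pike}(357 − 2x_{Pike} − x_{Mesa}) − 34x_{Pike}.
∂π/∂x_{Pike} = 323 − 4x_{Pike} − x_{Mesa} = 0 ⇒ x_{Pike} = 80.75 − 0.25x_{Mesa}.
The game is symmetric, so in equilibrium x_{Mesa} = x_{Pike}: the reaction function gives 1.25x_{Pike} = 80.75, hence x_{Pike} = 64.6.
P_{Pike} = 357 − 2·64.6 − 64.6 = 163.2.
Profit = (163.2 − 34)·64.6 = 8346.32.

8346.32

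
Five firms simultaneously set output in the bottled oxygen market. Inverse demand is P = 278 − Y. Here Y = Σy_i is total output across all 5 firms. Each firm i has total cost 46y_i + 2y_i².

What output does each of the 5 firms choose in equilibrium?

23.2

A representative firm's profit is π_i = y_i(278 − Y) − 46y_i − 2y_i², with Y = y_i + Σ_{j≠i} y_j.
First-order condition: 232 − 6y_i − Σ_{j≠i} y_j = 0.
Imposing symmetry (y_j = y for all j) turns Σ_{j≠i} y_j into 4y, so 232 = 10y and y = 23.2.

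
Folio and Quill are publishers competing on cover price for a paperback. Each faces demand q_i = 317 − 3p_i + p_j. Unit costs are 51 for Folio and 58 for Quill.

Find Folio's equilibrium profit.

Folio's profit: π = (p_{Folio} − 51)(317 − 3p_{Folio} + p_{Quill}).
∂π/∂p_{Folio} = 470 − 6p_{Folio} + p_{Quill} = 0 ⇒ p_{Folio} = 235/3 + (1/6)p_{Quill}.
Similarly p_{Quill} = 491/6 + (1/6)p_{Folio}.
Solving the two reaction functions simultaneously: (1 − (1/6)(1/6))p_{Folio} = 235/3 + (1/6)·(491/6), so (35/36)p_{Folio} = 3311/36 and p_{Folio} = 94.6.
Then p_{Quill} = 491/6 + (1/6)·94.6 = 97.6.
q_{Folio} = 317 − 3·94.6 + 97.6 = 130.8.
Profit = (94.6 − 51)·130.8 = 5702.88.

5702.88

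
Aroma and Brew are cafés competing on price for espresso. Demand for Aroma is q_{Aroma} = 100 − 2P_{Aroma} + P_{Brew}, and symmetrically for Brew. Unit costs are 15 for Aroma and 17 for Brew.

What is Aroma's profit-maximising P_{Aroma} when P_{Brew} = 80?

52.5

Aroma's profit: π = (P_{Aroma} − 15)(100 − 2P_{Aroma} + P_{Brew}).
∂π/∂P_{Aroma} = 130 − 4P_{Aroma} + P_{Brew} = 0 ⇒ P_{Aroma} = 32.5 + 0.25P_{Brew}.
At P_{Brew} = 80: P_{Aroma} = 32.5 + 0.25·80 = 52.5.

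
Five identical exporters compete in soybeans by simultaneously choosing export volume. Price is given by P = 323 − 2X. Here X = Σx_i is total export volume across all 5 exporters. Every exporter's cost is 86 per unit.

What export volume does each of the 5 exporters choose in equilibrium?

19.75

A representative exporter's profit is π_i = x_i(323 − 2X) − 86x_i, with X = x_i + Σ_{j≠i} x_j.
First-order condition: 237 − 4x_i − 2Σ_{j≠i} x_j = 0.
Imposing symmetry (x_j = x for all j) turns Σ_{j≠i} x_j into 4x, so 237 = 12x and x = 19.75.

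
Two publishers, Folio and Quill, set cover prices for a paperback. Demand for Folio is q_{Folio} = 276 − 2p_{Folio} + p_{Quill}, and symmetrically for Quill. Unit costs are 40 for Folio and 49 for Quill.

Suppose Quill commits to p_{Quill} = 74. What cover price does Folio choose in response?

Folio's profit: π = (p_{Folio} − 40)(276 − 2p_{Folio} + p_{Quill}).
∂π/∂p_{Folio} = 356 − 4p_{Folio} + p_{Quill} = 0 ⇒ p_{Folio} = 89 + 0.25p_{Quill}.
At p_{Quill} = 74: p_{Folio} = 89 + 0.25·74 = 107.5.

107.5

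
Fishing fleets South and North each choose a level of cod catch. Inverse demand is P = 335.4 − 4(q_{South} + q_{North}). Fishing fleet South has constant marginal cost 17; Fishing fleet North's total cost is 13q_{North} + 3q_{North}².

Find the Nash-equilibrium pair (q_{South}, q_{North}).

Fishing fleet South's profit: π = q_{South}(335.4 − 4(q_{South} + q_{North})) − 17q_{South}.
∂π/∂q_{South} = 318.4 − 8q_{South} − 4q_{North} = 0, so q_{South} = 39.8 − 0.5q_{North}.
For North: ∂π/∂q_{North} = 322.4 − 14q_{North} − 4q_{South} = 0 ⇒ q_{North} = 806/35 − (2/7)q_{South}.
Solving the two reaction functions simultaneously: (1 − (−0.5)(−2/7))q_{South} = 39.8 − 0.5·(806/35), so (6/7)q_{South} = 198/7 and q_{South} = 33.
Then q_{North} = 806/35 − (2/7)·33 = 13.6.

33, 13.6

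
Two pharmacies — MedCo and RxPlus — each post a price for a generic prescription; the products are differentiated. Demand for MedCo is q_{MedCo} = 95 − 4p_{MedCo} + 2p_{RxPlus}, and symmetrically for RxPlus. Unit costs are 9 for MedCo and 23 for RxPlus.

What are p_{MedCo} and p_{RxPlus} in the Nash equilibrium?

MedCo's profit: π = (p_{MedCo} − 9)(95 − 4p_{MedCo} + 2p_{RxPlus}).
∂π/∂p_{MedCo} = 131 − 8p_{MedCo} + 2p_{RxPlus} = 0 ⇒ p_{MedCo} = 16.375 + 0.25p_{RxPlus}.
Similarly p_{RxPlus} = 23.375 + 0.25p_{MedCo}.
Solving the two reaction functions simultaneously: (1 − (0.25)(0.25))p_{MedCo} = 16.375 + 0.25·23.375, so 0.9375p_{MedCo} = 711/32 and p_{MedCo} = 23.7.
Then p_{RxPlus} = 23.375 + 0.25·23.7 = 29.3.

23.7, 29.3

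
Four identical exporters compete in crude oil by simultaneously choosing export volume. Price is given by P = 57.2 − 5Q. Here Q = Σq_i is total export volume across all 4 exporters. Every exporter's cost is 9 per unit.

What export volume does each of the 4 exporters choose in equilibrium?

A representative exporter's profit is π_i = q_i(57.2 − 5Q) − 9q_i, with Q = q_i + Σ_{j≠i} q_j.
First-order condition: 48.2 − 10q_i − 5Σ_{j≠i} q_j = 0.
With identical exporters, set every q_j = q: then 48.2 − 10q − 15q = 0, i.e. q = 48.2/25 = 1.928.

1.928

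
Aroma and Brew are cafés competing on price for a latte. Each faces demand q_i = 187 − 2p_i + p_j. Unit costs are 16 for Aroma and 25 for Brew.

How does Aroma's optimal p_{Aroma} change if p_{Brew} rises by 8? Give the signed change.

2

Aroma's profit: π = (p_{Aroma} − 16)(187 − 2p_{Aroma} + p_{Brew}).
∂π/∂p_{Aroma} = 219 − 4p_{Aroma} + p_{Brew} = 0 ⇒ p_{Aroma} = 54.75 + 0.25p_{Brew}.
The reaction-function slope is 0.25, so an 8-unit rise in p_{Brew} moves p_{Aroma} by 0.25 × 8 = 2. Aroma's best response rises — the actions are strategic complements.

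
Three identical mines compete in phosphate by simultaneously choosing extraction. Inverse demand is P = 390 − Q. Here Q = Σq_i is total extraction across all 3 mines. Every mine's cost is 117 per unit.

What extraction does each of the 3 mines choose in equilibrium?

68.25

A representative mine's profit is π_i = q_i(390 − Q) − 117q_i, with Q = q_i + Σ_{j≠i} q_j.
First-order condition: 273 − 2q_i − Σ_{j≠i} q_j = 0.
Imposing symmetry (q_j = q for all j) turns Σ_{j≠i} q_j into 2q, so 273 = 4q and q = 68.25.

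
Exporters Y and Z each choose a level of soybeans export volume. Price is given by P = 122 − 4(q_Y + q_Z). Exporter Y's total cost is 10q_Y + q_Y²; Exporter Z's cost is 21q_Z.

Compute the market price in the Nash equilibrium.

56.125

Exporter Y's profit: π = q_Y(122 − 4(q_Y + q_Z)) − 10q_Y − q_Y².
∂π/∂q_Y = 112 − 10q_Y − 4q_Z = 0, so q_Y = 11.2 − 0.4q_Z.
For Z: ∂π/∂q_Z = 101 − 8q_Z − 4q_Y = 0 ⇒ q_Z = 12.625 − 0.5q_Y.
Plugging q_Z into Y's best response: q_Y = 11.2 − 0.4(12.625 − 0.5q_Y) ⇒ 0.8q_Y = 6.15, so q_Y = 7.6875.
Then q_Z = 12.625 − 0.5·7.6875 = 281/32.
Equilibrium price: P = 122 − 4·(527/32) = 56.125.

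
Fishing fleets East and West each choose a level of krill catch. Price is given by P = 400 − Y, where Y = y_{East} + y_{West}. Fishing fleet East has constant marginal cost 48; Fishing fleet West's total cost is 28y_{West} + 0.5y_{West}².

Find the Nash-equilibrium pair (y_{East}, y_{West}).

Fishing fleet East's profit: π = y_{East}(400 − (y_{East} + y_{West})) − 48y_{East}.
∂π/∂y_{East} = 352 − 2y_{East} − y_{West} = 0, so y_{East} = 176 − 0.5y_{West}.
For West: ∂π/∂y_{West} = 372 − 3y_{West} − y_{East} = 0 ⇒ y_{West} = 124 − (1/3)y_{East}.
Plugging y_{West} into East's best response: y_{East} = 176 − 0.5(124 − (1/3)y_{East}) ⇒ (5/6)y_{East} = 114, so y_{East} = 136.8.
Then y_{West} = 124 − (1/3)·136.8 = 78.4.

136.8, 78.4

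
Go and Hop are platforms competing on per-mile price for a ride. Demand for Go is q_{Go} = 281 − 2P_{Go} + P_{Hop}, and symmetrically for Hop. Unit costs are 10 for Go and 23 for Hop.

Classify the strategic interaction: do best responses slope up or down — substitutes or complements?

Go's profit: π = (P_{Go} − 10)(281 − 2P_{Go} + P_{Hop}).
∂π/∂P_{Go} = 301 − 4P_{Go} + P_{Hop} = 0 ⇒ P_{Go} = 75.25 + 0.25P_{Hop}.
The best-response slope dP_{Go}/dP_{Hop} = 0.25 > 0: the reaction function is upward-sloping, so the choices are strategic complements.

strategic complements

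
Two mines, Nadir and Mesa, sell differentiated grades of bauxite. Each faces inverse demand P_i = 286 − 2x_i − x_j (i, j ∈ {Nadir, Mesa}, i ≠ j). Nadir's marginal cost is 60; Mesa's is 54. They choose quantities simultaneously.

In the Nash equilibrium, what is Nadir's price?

149.6

Mine Nadir's profit: π = x_{Nadir}(286 − 2x_{Nadir} − x_{Mesa}) − 60x_{Nadir}.
∂π/∂x_{Nadir} = 226 − 4x_{Nadir} − x_{Mesa} = 0 ⇒ x_{Nadir} = 56.5 − 0.25x_{Mesa}.
Similarly x_{Mesa} = 58 − 0.25x_{Nadir}.
Substituting the second reaction function into the first: x_{Nadir} = 56.5 − 0.25(58 − 0.25x_{Nadir}), which gives 0.9375x_{Nadir} = 42 ⇒ x_{Nadir} = 44.8.
Then x_{Mesa} = 58 − 0.25·44.8 = 46.8.
P_{Nadir} = 286 − 2·44.8 − 46.8 = 149.6.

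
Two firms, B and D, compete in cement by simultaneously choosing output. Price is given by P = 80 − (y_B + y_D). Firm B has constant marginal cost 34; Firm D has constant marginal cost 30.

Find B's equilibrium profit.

196

Firm B's profit: π = y_B(80 − (y_B + y_D)) − 34y_B.
∂π/∂y_B = 46 − 2y_B − y_D = 0, so y_B = 23 − 0.5y_D.
By the same steps for D: y_D = 25 − 0.5y_B.
Solving the two reaction functions simultaneously: (1 − (−0.5)(−0.5))y_B = 23 − 0.5·25, so 0.75y_B = 10.5 and y_B = 14.
Then y_D = 25 − 0.5·14 = 18.
Price P = 80 − 32 = 48.
B's profit: (48 − 34)·14 = 196.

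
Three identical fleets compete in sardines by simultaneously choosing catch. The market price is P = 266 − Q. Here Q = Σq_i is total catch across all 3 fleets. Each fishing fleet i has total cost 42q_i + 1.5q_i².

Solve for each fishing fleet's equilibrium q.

A representative fishing fleet's profit is π_i = q_i(266 − Q) − 42q_i − 1.5q_i², with Q = q_i + Σ_{j≠i} q_j.
First-order condition: 224 − 5q_i − Σ_{j≠i} q_j = 0.
Imposing symmetry (q_j = q for all j) turns Σ_{j≠i} q_j into 2q, so 224 = 7q and q = 32.

32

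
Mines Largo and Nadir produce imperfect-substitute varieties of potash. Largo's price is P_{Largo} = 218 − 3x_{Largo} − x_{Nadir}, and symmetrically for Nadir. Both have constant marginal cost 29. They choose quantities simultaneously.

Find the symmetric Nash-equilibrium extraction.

27

Mine Largo's profit: π = x_{Largo}(218 − 3x_{Largo} − x_{Nadir}) − 29x_{Largo}.
∂π/∂x_{Largo} = 189 − 6x_{Largo} − x_{Nadir} = 0 ⇒ x_{Largo} = 31.5 − (1/6)x_{Nadir}.
Setting x_{Largo} = x_{Nadir} in the reaction function: x_{Largo} = 31.5 − (1/6)x_{Largo}, so x_{Largo} = 31.5 / (7/6) = 27.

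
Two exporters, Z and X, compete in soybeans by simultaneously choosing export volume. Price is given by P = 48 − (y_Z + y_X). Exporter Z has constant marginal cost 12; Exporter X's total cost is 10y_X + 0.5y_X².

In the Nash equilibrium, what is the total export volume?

Exporter Z's profit: π = y_Z(48 − (y_Z + y_X)) − 12y_Z.
∂π/∂y_Z = 36 − 2y_Z − y_X = 0, so y_Z = 18 − 0.5y_X.
For X: ∂π/∂y_X = 38 − 3y_X − y_Z = 0 ⇒ y_X = 38/3 − (1/3)y_Z.
Solving the two reaction functions simultaneously: (1 − (−0.5)(−1/3))y_Z = 18 − 0.5·(38/3), so (5/6)y_Z = 35/3 and y_Z = 14.
Then y_X = 38/3 − (1/3)·14 = 8.
Total export volume: 14 + 8 = 22.

22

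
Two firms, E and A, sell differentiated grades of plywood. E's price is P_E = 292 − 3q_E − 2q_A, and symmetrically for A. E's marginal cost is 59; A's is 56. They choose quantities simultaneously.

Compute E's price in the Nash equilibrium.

145.8125

Firm E's profit: π = q_E(292 − 3q_E − 2q_A) − 59q_E.
∂π/∂q_E = 233 − 6q_E − 2q_A = 0 ⇒ q_E = 233/6 − (1/3)q_A.
Similarly q_A = 118/3 − (1/3)q_E.
Plugging q_A into E's best response: q_E = 233/6 − (1/3)(118/3 − (1/3)q_E) ⇒ (8/9)q_E = 463/18, so q_E = 28.9375.
Then q_A = 118/3 − (1/3)·28.9375 = 29.6875.
P_E = 292 − 3·28.9375 − 2·29.6875 = 145.8125.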